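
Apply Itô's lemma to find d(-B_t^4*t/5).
d(-B_t^4*t/5) = (B_t^2*(-B_t^2 - 6*t)/5) dt + (-4*B_t^3*t/5) dB_t

Itô's formula for f(t, x): d f(t, B_t) = (f_t + (1/2) f_xx) dt + f_x dB_t. Compute partials of f(t, x) = -t*x^4/5:
  f_t(t,x)  = -x^4/5
  f_x(t,x)  = -4*t*x^3/5
  f_xx(t,x) = -12*t*x^2/5
Assemble drift = f_t + (1/2) f_xx = x^2*(-6*t - x^2)/5 and diffusion = f_x = -4*t*x^3/5. Substituting x = B_t:
  d(-B_t^4*t/5) = (B_t^2*(-B_t^2 - 6*t)/5) dt + (-4*B_t^3*t/5) dB_t.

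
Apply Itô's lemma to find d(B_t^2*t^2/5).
d(B_t^2*t^2/5) = (t*(2*B_t^2 + t)/5) dt + (2*B_t*t^2/5) dB_t

Itô's formula for f(t, x): d f(t, B_t) = (f_t + (1/2) f_xx) dt + f_x dB_t. Compute partials of f(t, x) = t^2*x^2/5:
  f_t(t,x)  = 2*t*x^2/5
  f_x(t,x)  = 2*t^2*x/5
  f_xx(t,x) = 2*t^2/5
Assemble drift = f_t + (1/2) f_xx = t*(t + 2*x^2)/5 and diffusion = f_x = 2*t^2*x/5. Substituting x = B_t:
  d(B_t^2*t^2/5) = (t*(2*B_t^2 + t)/5) dt + (2*B_t*t^2/5) dB_t.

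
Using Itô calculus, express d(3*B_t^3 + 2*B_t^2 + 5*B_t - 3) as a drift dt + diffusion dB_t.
d(3*B_t^3 + 2*B_t^2 + 5*B_t - 3) = (9*B_t + 2) dt + (9*B_t^2 + 4*B_t + 5) dB_t

Itô's formula for f(B_t) gives d f(B_t) = f'(B_t) dB_t + (1/2) f''(B_t) dt. Compute derivatives of f(x) = 3*x^3 + 2*x^2 + 5*x - 3:
  f'(x)  = 9*x^2 + 4*x + 5
  f''(x) = 18*x + 4
Substitute x = B_t and multiply the f'' term by 1/2:
  drift     = (1/2) * (18*x + 4) evaluated at B_t = 9*B_t + 2
  diffusion = (9*x^2 + 4*x + 5) evaluated at B_t = 9*B_t^2 + 4*B_t + 5
Therefore d(3*B_t^3 + 2*B_t^2 + 5*B_t - 3) = (9*B_t + 2) dt + (9*B_t^2 + 4*B_t + 5) dB_t.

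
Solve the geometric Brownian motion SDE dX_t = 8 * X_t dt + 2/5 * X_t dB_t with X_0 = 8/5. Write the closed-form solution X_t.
X_t = 8/5 * exp((198/25) * t + (2/5) * B_t)

For GBM dX = mu X dt + sigma X dB with X_0 = x_0, apply Itô to Y = log X: dY = (mu - sigma^2/2) dt + sigma dB, so Y_t = log(x_0) + (mu - sigma^2/2) t + sigma B_t and hence X_t = x_0 * exp((mu - sigma^2/2) t + sigma B_t).
With mu = 8, sigma = 2/5, x_0 = 8/5, this gives:
  X_t = 8/5 * exp((198/25) * t + (2/5) * B_t).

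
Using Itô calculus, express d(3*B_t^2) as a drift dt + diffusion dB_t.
d(3*B_t^2) = (3) dt + (6*B_t) dB_t

Itô's formula for f(B_t) gives d f(B_t) = f'(B_t) dB_t + (1/2) f''(B_t) dt. Compute derivatives of f(x) = 3*x^2:
  f'(x)  = 6*x
  f''(x) = 6
Substitute x = B_t and multiply the f'' term by 1/2:
  drift     = (1/2) * (6) evaluated at B_t = 3
  diffusion = (6*x) evaluated at B_t = 6*B_t
Therefore d(3*B_t^2) = (3) dt + (6*B_t) dB_t.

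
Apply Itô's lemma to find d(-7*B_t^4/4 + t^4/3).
d(-7*B_t^4/4 + t^4/3) = (-21*B_t^2/2 + 4*t^3/3) dt + (-7*B_t^3) dB_t

Itô's formula for f(t, x): d f(t, B_t) = (f_t + (1/2) f_xx) dt + f_x dB_t. Compute partials of f(t, x) = t^4/3 - 7*x^4/4:
  f_t(t,x)  = 4*t^3/3
  f_x(t,x)  = -7*x^3
  f_xx(t,x) = -21*x^2
Assemble drift = f_t + (1/2) f_xx = 4*t^3/3 - 21*x^2/2 and diffusion = f_x = -7*x^3. Substituting x = B_t:
  d(-7*B_t^4/4 + t^4/3) = (-21*B_t^2/2 + 4*t^3/3) dt + (-7*B_t^3) dB_t.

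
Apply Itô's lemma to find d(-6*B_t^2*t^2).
d(-6*B_t^2*t^2) = (6*t*(-2*B_t^2 - t)) dt + (-12*B_t*t^2) dB_t

Itô's formula for f(t, x): d f(t, B_t) = (f_t + (1/2) f_xx) dt + f_x dB_t. Compute partials of f(t, x) = -6*t^2*x^2:
  f_t(t,x)  = -12*t*x^2
  f_x(t,x)  = -12*t^2*x
  f_xx(t,x) = -12*t^2
Assemble drift = f_t + (1/2) f_xx = 6*t*(-t - 2*x^2) and diffusion = f_x = -12*t^2*x. Substituting x = B_t:
  d(-6*B_t^2*t^2) = (6*t*(-2*B_t^2 - t)) dt + (-12*B_t*t^2) dB_t.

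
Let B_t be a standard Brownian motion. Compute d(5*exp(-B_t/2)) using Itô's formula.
d(5*exp(-B_t/2)) = (5*exp(-B_t/2)/8) dt + (-5*exp(-B_t/2)/2) dB_t

Itô's formula for f(B_t) gives d f(B_t) = f'(B_t) dB_t + (1/2) f''(B_t) dt. Compute derivatives of f(x) = 5*exp(-x/2):
  f'(x)  = -5*exp(-x/2)/2
  f''(x) = 5*exp(-x/2)/4
Substitute x = B_t and multiply the f'' term by 1/2:
  drift     = (1/2) * (5*exp(-x/2)/4) evaluated at B_t = 5*exp(-B_t/2)/8
  diffusion = (-5*exp(-x/2)/2) evaluated at B_t = -5*exp(-B_t/2)/2
Therefore d(5*exp(-B_t/2)) = (5*exp(-B_t/2)/8) dt + (-5*exp(-B_t/2)/2) dB_t.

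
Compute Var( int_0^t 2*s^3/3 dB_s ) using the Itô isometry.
Var = 4*t^7/63

The Itô integral of a deterministic integrand f(s) has mean 0 because each increment f(s) * (B_{s+ds} - B_s) has mean 0. By the Itô isometry:
  Var( int_0^t f(s) dB_s ) = E[ (int_0^t f(s) dB_s)^2 ] = int_0^t f(s)^2 ds.
Here f(s) = 2*s^3/3, so f(s)^2 = 4*s^6/9. Integrate:
  int_0^t (4*s^6/9) ds = 4*t^7/63.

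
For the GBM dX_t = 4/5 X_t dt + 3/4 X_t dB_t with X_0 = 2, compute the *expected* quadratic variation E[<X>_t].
E[<X>_t] = 180*exp(173*t/80)/173 - 180/173

<X>_t = int_0^t ((3/4) * X_s)^2 ds. Taking expectation inside the integral: E[<X>_t] = (3/4)^2 * int_0^t E[X_s^2] ds. For GBM, E[X_s^2] = x_0^2 * exp((2 mu + sigma^2) s). Integrating:
  E[<X>_t] = (3/4)^2 * 2^2 * (exp((2*(4/5) + (3/4)^2) t) - 1) / (2*(4/5) + (3/4)^2)
           = (3/4)^2 * 2^2 * (exp((173/80) t) - 1) / (173/80) = 180*exp(173*t/80)/173 - 180/173.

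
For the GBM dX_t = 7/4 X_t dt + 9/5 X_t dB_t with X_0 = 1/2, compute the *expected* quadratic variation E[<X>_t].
E[<X>_t] = 81*exp(337*t/50)/674 - 81/674

<X>_t = int_0^t ((9/5) * X_s)^2 ds. Taking expectation inside the integral: E[<X>_t] = (9/5)^2 * int_0^t E[X_s^2] ds. For GBM, E[X_s^2] = x_0^2 * exp((2 mu + sigma^2) s). Integrating:
  E[<X>_t] = (9/5)^2 * (1/2)^2 * (exp((2*(7/4) + (9/5)^2) t) - 1) / (2*(7/4) + (9/5)^2)
           = (9/5)^2 * (1/2)^2 * (exp((337/50) t) - 1) / (337/50) = 81*exp(337*t/50)/674 - 81/674.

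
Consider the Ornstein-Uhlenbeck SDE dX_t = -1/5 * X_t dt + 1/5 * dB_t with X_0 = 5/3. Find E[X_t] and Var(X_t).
E[X_t] = 5*exp(-t/5)/3; Var(X_t) = 1/10 - exp(-2*t/5)/10

The OU SDE dX = -theta X dt + sigma dB admits the integrating factor exp(theta t): d(exp(theta t) X_t) = sigma exp(theta t) dB_t. Integrating from 0 to t:
  X_t = x_0 * exp(-theta t) + sigma * int_0^t exp(-theta (t-s)) dB_s.
The Itô integral has mean 0 and (by the Itô isometry) variance sigma^2 * int_0^t exp(-2 theta (t - s)) ds = sigma^2 * (1 - exp(-2 theta t)) / (2 theta).
With theta = 1/5, sigma = 1/5, x_0 = 5/3:
  E[X_t] = 5/3 * exp(-1/5 t) = 5*exp(-t/5)/3
  Var(X_t) = (1/5)^2 * (1 - exp(-2*1/5 t)) / (2 * 1/5) = 1/10 - exp(-2*t/5)/10.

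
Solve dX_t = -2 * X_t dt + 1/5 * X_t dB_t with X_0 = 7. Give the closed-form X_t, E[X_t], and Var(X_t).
X_t = 7 * exp((-101/50) t + (1/5) B_t); E[X_t] = 7*exp(-2*t); Var(X_t) = (49*exp(t/25) - 49)*exp(-4*t)

For GBM dX = mu X dt + sigma X dB with X_0 = x_0, apply Itô to Y = log X: dY = (mu - sigma^2/2) dt + sigma dB, so Y_t = log(x_0) + (mu - sigma^2/2) t + sigma B_t and hence X_t = x_0 * exp((mu - sigma^2/2) t + sigma B_t).
With mu = -2, sigma = 1/5, x_0 = 7, this gives:
  X_t = 7 * exp((-101/50) * t + (1/5) * B_t).
Since sigma*B_t ~ Normal(0, sigma^2 t), E[exp(sigma*B_t)] = exp(sigma^2 t / 2); so E[X_t] = x_0 * exp((mu - sigma^2/2) t) * exp(sigma^2 t / 2) = x_0 * exp(mu t) = 7*exp(-2*t).
Var(X_t) = E[X_t^2] - (E[X_t])^2 = x_0^2 * exp(2 mu t) * (exp(sigma^2 t) - 1) = (49*exp(t/25) - 49)*exp(-4*t).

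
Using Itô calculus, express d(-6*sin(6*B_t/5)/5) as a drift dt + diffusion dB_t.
d(-6*sin(6*B_t/5)/5) = (108*sin(6*B_t/5)/125) dt + (-36*cos(6*B_t/5)/25) dB_t

Itô's formula for f(B_t) gives d f(B_t) = f'(B_t) dB_t + (1/2) f''(B_t) dt. Compute derivatives of f(x) = -6*sin(6*x/5)/5:
  f'(x)  = -36*cos(6*x/5)/25
  f''(x) = 216*sin(6*x/5)/125
Substitute x = B_t and multiply the f'' term by 1/2:
  drift     = (1/2) * (216*sin(6*x/5)/125) evaluated at B_t = 108*sin(6*B_t/5)/125
  diffusion = (-36*cos(6*x/5)/25) evaluated at B_t = -36*cos(6*B_t/5)/25
Therefore d(-6*sin(6*B_t/5)/5) = (108*sin(6*B_t/5)/125) dt + (-36*cos(6*B_t/5)/25) dB_t.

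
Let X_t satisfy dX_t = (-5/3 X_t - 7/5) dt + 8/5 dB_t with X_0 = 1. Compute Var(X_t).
Var(X_t) = 96/125 - 96*exp(-10*t/3)/125

The variance V(t) = Var(X_t) satisfies V'(t) = 2 a V(t) + c^2 with V(0) = 0 (drift coefficient is linear in X, diffusion is constant). With a = -5/3, c = 8/5, the solution is
  V(t) = (c^2 / (2 a)) * (exp(2 a t) - 1)
       = ((8/5)^2 / (2*(-5/3))) * (exp((-10/3) t) - 1)
       = 96/125 - 96*exp(-10*t/3)/125.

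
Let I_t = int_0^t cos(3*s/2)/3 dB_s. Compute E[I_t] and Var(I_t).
E[I_t] = 0; Var(I_t) = t/18 + sin(3*t)/54

The Itô integral of a deterministic integrand f(s) has mean 0 because each increment f(s) * (B_{s+ds} - B_s) has mean 0. By the Itô isometry:
  Var( int_0^t f(s) dB_s ) = E[ (int_0^t f(s) dB_s)^2 ] = int_0^t f(s)^2 ds.
Here f(s) = cos(3*s/2)/3, so f(s)^2 = cos(3*s/2)^2/9. Integrate:
  int_0^t (cos(3*s/2)^2/9) ds = t/18 + sin(3*t)/54.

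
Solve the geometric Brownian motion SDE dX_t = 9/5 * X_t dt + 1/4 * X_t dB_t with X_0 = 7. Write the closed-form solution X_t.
X_t = 7 * exp((283/160) * t + (1/4) * B_t)

For GBM dX = mu X dt + sigma X dB with X_0 = x_0, apply Itô to Y = log X: dY = (mu - sigma^2/2) dt + sigma dB, so Y_t = log(x_0) + (mu - sigma^2/2) t + sigma B_t and hence X_t = x_0 * exp((mu - sigma^2/2) t + sigma B_t).
With mu = 9/5, sigma = 1/4, x_0 = 7, this gives:
  X_t = 7 * exp((283/160) * t + (1/4) * B_t).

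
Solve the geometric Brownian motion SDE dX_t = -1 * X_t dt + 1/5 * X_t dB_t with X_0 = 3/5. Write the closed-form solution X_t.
X_t = 3/5 * exp((-51/50) * t + (1/5) * B_t)

For GBM dX = mu X dt + sigma X dB with X_0 = x_0, apply Itô to Y = log X: dY = (mu - sigma^2/2) dt + sigma dB, so Y_t = log(x_0) + (mu - sigma^2/2) t + sigma B_t and hence X_t = x_0 * exp((mu - sigma^2/2) t + sigma B_t).
With mu = -1, sigma = 1/5, x_0 = 3/5, this gives:
  X_t = 3/5 * exp((-51/50) * t + (1/5) * B_t).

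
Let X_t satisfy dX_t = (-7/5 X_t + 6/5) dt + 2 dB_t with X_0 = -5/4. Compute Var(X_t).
Var(X_t) = 10/7 - 10*exp(-14*t/5)/7

The variance V(t) = Var(X_t) satisfies V'(t) = 2 a V(t) + c^2 with V(0) = 0 (drift coefficient is linear in X, diffusion is constant). With a = -7/5, c = 2, the solution is
  V(t) = (c^2 / (2 a)) * (exp(2 a t) - 1)
       = (2^2 / (2*(-7/5))) * (exp((-14/5) t) - 1)
       = 10/7 - 10*exp(-14*t/5)/7.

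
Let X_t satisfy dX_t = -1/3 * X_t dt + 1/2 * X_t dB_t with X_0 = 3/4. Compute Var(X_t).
Var(X_t) = (9*exp(t/4) - 9)*exp(-2*t/3)/16

For GBM dX = mu X dt + sigma X dB with X_0 = x_0, apply Itô to Y = log X: dY = (mu - sigma^2/2) dt + sigma dB, so Y_t = log(x_0) + (mu - sigma^2/2) t + sigma B_t and hence X_t = x_0 * exp((mu - sigma^2/2) t + sigma B_t).
With mu = -1/3, sigma = 1/2, x_0 = 3/4, this gives:
  X_t = 3/4 * exp((-11/24) * t + (1/2) * B_t).
Since sigma*B_t ~ Normal(0, sigma^2 t), E[exp(sigma*B_t)] = exp(sigma^2 t / 2); so E[X_t] = x_0 * exp((mu - sigma^2/2) t) * exp(sigma^2 t / 2) = x_0 * exp(mu t) = 3*exp(-t/3)/4.
Var(X_t) = E[X_t^2] - (E[X_t])^2 = x_0^2 * exp(2 mu t) * (exp(sigma^2 t) - 1) = (9*exp(t/4) - 9)*exp(-2*t/3)/16.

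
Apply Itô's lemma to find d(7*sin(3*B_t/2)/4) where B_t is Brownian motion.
d(7*sin(3*B_t/2)/4) = (-63*sin(3*B_t/2)/32) dt + (21*cos(3*B_t/2)/8) dB_t

Itô's formula for f(B_t) gives d f(B_t) = f'(B_t) dB_t + (1/2) f''(B_t) dt. Compute derivatives of f(x) = 7*sin(3*x/2)/4:
  f'(x)  = 21*cos(3*x/2)/8
  f''(x) = -63*sin(3*x/2)/16
Substitute x = B_t and multiply the f'' term by 1/2:
  drift     = (1/2) * (-63*sin(3*x/2)/16) evaluated at B_t = -63*sin(3*B_t/2)/32
  diffusion = (21*cos(3*x/2)/8) evaluated at B_t = 21*cos(3*B_t/2)/8
Therefore d(7*sin(3*B_t/2)/4) = (-63*sin(3*B_t/2)/32) dt + (21*cos(3*B_t/2)/8) dB_t.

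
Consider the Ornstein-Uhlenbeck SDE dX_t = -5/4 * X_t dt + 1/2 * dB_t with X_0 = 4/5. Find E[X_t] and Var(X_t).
E[X_t] = 4*exp(-5*t/4)/5; Var(X_t) = 1/10 - exp(-5*t/2)/10

The OU SDE dX = -theta X dt + sigma dB admits the integrating factor exp(theta t): d(exp(theta t) X_t) = sigma exp(theta t) dB_t. Integrating from 0 to t:
  X_t = x_0 * exp(-theta t) + sigma * int_0^t exp(-theta (t-s)) dB_s.
The Itô integral has mean 0 and (by the Itô isometry) variance sigma^2 * int_0^t exp(-2 theta (t - s)) ds = sigma^2 * (1 - exp(-2 theta t)) / (2 theta).
With theta = 5/4, sigma = 1/2, x_0 = 4/5:
  E[X_t] = 4/5 * exp(-5/4 t) = 4*exp(-5*t/4)/5
  Var(X_t) = (1/2)^2 * (1 - exp(-2*5/4 t)) / (2 * 5/4) = 1/10 - exp(-5*t/2)/10.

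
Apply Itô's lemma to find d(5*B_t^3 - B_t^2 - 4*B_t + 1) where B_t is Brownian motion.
d(5*B_t^3 - B_t^2 - 4*B_t + 1) = (15*B_t - 1) dt + (15*B_t^2 - 2*B_t - 4) dB_t

Itô's formula for f(B_t) gives d f(B_t) = f'(B_t) dB_t + (1/2) f''(B_t) dt. Compute derivatives of f(x) = 5*x^3 - x^2 - 4*x + 1:
  f'(x)  = 15*x^2 - 2*x - 4
  f''(x) = 30*x - 2
Substitute x = B_t and multiply the f'' term by 1/2:
  drift     = (1/2) * (30*x - 2) evaluated at B_t = 15*B_t - 1
  diffusion = (15*x^2 - 2*x - 4) evaluated at B_t = 15*B_t^2 - 2*B_t - 4
Therefore d(5*B_t^3 - B_t^2 - 4*B_t + 1) = (15*B_t - 1) dt + (15*B_t^2 - 2*B_t - 4) dB_t.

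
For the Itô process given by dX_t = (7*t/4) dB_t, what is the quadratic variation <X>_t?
<X>_t = 49*t^3/48

For an Itô process dX_t = a(t) dt + b(t) dB_t, the quadratic variation is <X>_t = int_0^t b(s)^2 ds (the drift term does not contribute). Here b(s) = 7*s/4, so
  b(s)^2 = 49*s^2/16.
Integrating from 0 to t:
  <X>_t = int_0^t (49*s^2/16) ds = 49*t^3/48.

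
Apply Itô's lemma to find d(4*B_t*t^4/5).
d(4*B_t*t^4/5) = (16*B_t*t^3/5) dt + (4*t^4/5) dB_t

Itô's formula for f(t, x): d f(t, B_t) = (f_t + (1/2) f_xx) dt + f_x dB_t. Compute partials of f(t, x) = 4*t^4*x/5:
  f_t(t,x)  = 16*t^3*x/5
  f_x(t,x)  = 4*t^4/5
  f_xx(t,x) = 0
Assemble drift = f_t + (1/2) f_xx = 16*t^3*x/5 and diffusion = f_x = 4*t^4/5. Substituting x = B_t:
  d(4*B_t*t^4/5) = (16*B_t*t^3/5) dt + (4*t^4/5) dB_t.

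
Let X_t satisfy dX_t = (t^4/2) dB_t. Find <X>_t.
<X>_t = t^9/36

For an Itô process dX_t = a(t) dt + b(t) dB_t, the quadratic variation is <X>_t = int_0^t b(s)^2 ds (the drift term does not contribute). Here b(s) = s^4/2, so
  b(s)^2 = s^8/4.
Integrating from 0 to t:
  <X>_t = int_0^t (s^8/4) ds = t^9/36.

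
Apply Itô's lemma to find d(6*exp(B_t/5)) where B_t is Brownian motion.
d(6*exp(B_t/5)) = (3*exp(B_t/5)/25) dt + (6*exp(B_t/5)/5) dB_t

Itô's formula for f(B_t) gives d f(B_t) = f'(B_t) dB_t + (1/2) f''(B_t) dt. Compute derivatives of f(x) = 6*exp(x/5):
  f'(x)  = 6*exp(x/5)/5
  f''(x) = 6*exp(x/5)/25
Substitute x = B_t and multiply the f'' term by 1/2:
  drift     = (1/2) * (6*exp(x/5)/25) evaluated at B_t = 3*exp(B_t/5)/25
  diffusion = (6*exp(x/5)/5) evaluated at B_t = 6*exp(B_t/5)/5
Therefore d(6*exp(B_t/5)) = (3*exp(B_t/5)/25) dt + (6*exp(B_t/5)/5) dB_t.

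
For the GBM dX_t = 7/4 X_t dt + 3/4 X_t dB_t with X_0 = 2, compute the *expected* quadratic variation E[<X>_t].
E[<X>_t] = 36*exp(65*t/16)/65 - 36/65

<X>_t = int_0^t ((3/4) * X_s)^2 ds. Taking expectation inside the integral: E[<X>_t] = (3/4)^2 * int_0^t E[X_s^2] ds. For GBM, E[X_s^2] = x_0^2 * exp((2 mu + sigma^2) s). Integrating:
  E[<X>_t] = (3/4)^2 * 2^2 * (exp((2*(7/4) + (3/4)^2) t) - 1) / (2*(7/4) + (3/4)^2)
           = (3/4)^2 * 2^2 * (exp((65/16) t) - 1) / (65/16) = 36*exp(65*t/16)/65 - 36/65.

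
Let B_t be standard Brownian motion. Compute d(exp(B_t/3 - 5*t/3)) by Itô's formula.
d(exp(B_t/3 - 5*t/3)) = (-29*exp(B_t/3 - 5*t/3)/18) dt + (exp(B_t/3 - 5*t/3)/3) dB_t

Itô's formula for f(t, x): d f(t, B_t) = (f_t + (1/2) f_xx) dt + f_x dB_t. Compute partials of f(t, x) = exp(-5*t/3 + x/3):
  f_t(t,x)  = -5*exp(-5*t/3 + x/3)/3
  f_x(t,x)  = exp(-5*t/3 + x/3)/3
  f_xx(t,x) = exp(-5*t/3 + x/3)/9
Assemble drift = f_t + (1/2) f_xx = -29*exp(-5*t/3 + x/3)/18 and diffusion = f_x = exp(-5*t/3 + x/3)/3. Substituting x = B_t:
  d(exp(B_t/3 - 5*t/3)) = (-29*exp(B_t/3 - 5*t/3)/18) dt + (exp(B_t/3 - 5*t/3)/3) dB_t.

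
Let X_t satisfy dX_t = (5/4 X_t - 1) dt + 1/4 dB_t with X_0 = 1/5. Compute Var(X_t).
Var(X_t) = exp(5*t/2)/40 - 1/40

The variance V(t) = Var(X_t) satisfies V'(t) = 2 a V(t) + c^2 with V(0) = 0 (drift coefficient is linear in X, diffusion is constant). With a = 5/4, c = 1/4, the solution is
  V(t) = (c^2 / (2 a)) * (exp(2 a t) - 1)
       = ((1/4)^2 / (2*(5/4))) * (exp((5/2) t) - 1)
       = exp(5*t/2)/40 - 1/40.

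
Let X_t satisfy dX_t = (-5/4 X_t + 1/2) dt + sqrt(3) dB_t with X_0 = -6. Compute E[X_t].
E[X_t] = 2/5 - 32*exp(-5*t/4)/5

Taking expectations and using E[dB_t] = 0, the mean m(t) = E[X_t] satisfies the ODE m'(t) = a m(t) + b with m(0) = x_0. With a = -5/4, b = 1/2, x_0 = -6, the solution is
  m(t) = x_0 * exp(a t) + (b/a) * (exp(a t) - 1)
       = (-6) * exp((-5/4) t) + ((1/2)/(-5/4)) * (exp((-5/4) t) - 1)
       = 2/5 - 32*exp(-5*t/4)/5.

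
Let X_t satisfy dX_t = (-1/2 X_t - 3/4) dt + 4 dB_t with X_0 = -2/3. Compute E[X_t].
E[X_t] = -3/2 + 5*exp(-t/2)/6

Taking expectations and using E[dB_t] = 0, the mean m(t) = E[X_t] satisfies the ODE m'(t) = a m(t) + b with m(0) = x_0. With a = -1/2, b = -3/4, x_0 = -2/3, the solution is
  m(t) = x_0 * exp(a t) + (b/a) * (exp(a t) - 1)
       = (-2/3) * exp((-1/2) t) + ((-3/4)/(-1/2)) * (exp((-1/2) t) - 1)
       = -3/2 + 5*exp(-t/2)/6.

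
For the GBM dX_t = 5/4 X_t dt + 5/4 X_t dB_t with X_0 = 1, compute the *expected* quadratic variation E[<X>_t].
E[<X>_t] = 5*exp(65*t/16)/13 - 5/13

<X>_t = int_0^t ((5/4) * X_s)^2 ds. Taking expectation inside the integral: E[<X>_t] = (5/4)^2 * int_0^t E[X_s^2] ds. For GBM, E[X_s^2] = x_0^2 * exp((2 mu + sigma^2) s). Integrating:
  E[<X>_t] = (5/4)^2 * 1^2 * (exp((2*(5/4) + (5/4)^2) t) - 1) / (2*(5/4) + (5/4)^2)
           = (5/4)^2 * 1^2 * (exp((65/16) t) - 1) / (65/16) = 5*exp(65*t/16)/13 - 5/13.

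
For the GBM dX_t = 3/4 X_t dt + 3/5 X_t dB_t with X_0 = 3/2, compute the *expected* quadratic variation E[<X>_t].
E[<X>_t] = 27*exp(93*t/50)/62 - 27/62

<X>_t = int_0^t ((3/5) * X_s)^2 ds. Taking expectation inside the integral: E[<X>_t] = (3/5)^2 * int_0^t E[X_s^2] ds. For GBM, E[X_s^2] = x_0^2 * exp((2 mu + sigma^2) s). Integrating:
  E[<X>_t] = (3/5)^2 * (3/2)^2 * (exp((2*(3/4) + (3/5)^2) t) - 1) / (2*(3/4) + (3/5)^2)
           = (3/5)^2 * (3/2)^2 * (exp((93/50) t) - 1) / (93/50) = 27*exp(93*t/50)/62 - 27/62.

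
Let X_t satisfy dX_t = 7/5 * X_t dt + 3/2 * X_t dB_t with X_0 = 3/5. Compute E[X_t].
E[X_t] = 3*exp(7*t/5)/5

For GBM dX = mu X dt + sigma X dB with X_0 = x_0, apply Itô to Y = log X: dY = (mu - sigma^2/2) dt + sigma dB, so Y_t = log(x_0) + (mu - sigma^2/2) t + sigma B_t and hence X_t = x_0 * exp((mu - sigma^2/2) t + sigma B_t).
With mu = 7/5, sigma = 3/2, x_0 = 3/5, this gives:
  X_t = 3/5 * exp((11/40) * t + (3/2) * B_t).
Since sigma*B_t ~ Normal(0, sigma^2 t), E[exp(sigma*B_t)] = exp(sigma^2 t / 2); so E[X_t] = x_0 * exp((mu - sigma^2/2) t) * exp(sigma^2 t / 2) = x_0 * exp(mu t) = 3*exp(7*t/5)/5.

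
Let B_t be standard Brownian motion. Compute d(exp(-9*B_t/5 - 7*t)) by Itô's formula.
d(exp(-9*B_t/5 - 7*t)) = (-269*exp(-9*B_t/5 - 7*t)/50) dt + (-9*exp(-9*B_t/5 - 7*t)/5) dB_t

Itô's formula for f(t, x): d f(t, B_t) = (f_t + (1/2) f_xx) dt + f_x dB_t. Compute partials of f(t, x) = exp(-7*t - 9*x/5):
  f_t(t,x)  = -7*exp(-7*t - 9*x/5)
  f_x(t,x)  = -9*exp(-7*t - 9*x/5)/5
  f_xx(t,x) = 81*exp(-7*t - 9*x/5)/25
Assemble drift = f_t + (1/2) f_xx = -269*exp(-7*t - 9*x/5)/50 and diffusion = f_x = -9*exp(-7*t - 9*x/5)/5. Substituting x = B_t:
  d(exp(-9*B_t/5 - 7*t)) = (-269*exp(-9*B_t/5 - 7*t)/50) dt + (-9*exp(-9*B_t/5 - 7*t)/5) dB_t.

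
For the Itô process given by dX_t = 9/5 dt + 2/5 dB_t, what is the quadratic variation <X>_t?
<X>_t = 4*t/25

For an Itô process dX_t = a(t) dt + b(t) dB_t, the quadratic variation is <X>_t = int_0^t b(s)^2 ds (the drift term does not contribute). Here b(s) = 2/5, so
  b(s)^2 = 4/25.
Integrating from 0 to t:
  <X>_t = int_0^t (4/25) ds = 4*t/25.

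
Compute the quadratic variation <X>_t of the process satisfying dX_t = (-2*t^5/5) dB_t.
<X>_t = 4*t^11/275

For an Itô process dX_t = a(t) dt + b(t) dB_t, the quadratic variation is <X>_t = int_0^t b(s)^2 ds (the drift term does not contribute). Here b(s) = -2*s^5/5, so
  b(s)^2 = 4*s^10/25.
Integrating from 0 to t:
  <X>_t = int_0^t (4*s^10/25) ds = 4*t^11/275.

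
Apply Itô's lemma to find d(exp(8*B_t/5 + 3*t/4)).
d(exp(8*B_t/5 + 3*t/4)) = (203*exp(8*B_t/5 + 3*t/4)/100) dt + (8*exp(8*B_t/5 + 3*t/4)/5) dB_t

Itô's formula for f(t, x): d f(t, B_t) = (f_t + (1/2) f_xx) dt + f_x dB_t. Compute partials of f(t, x) = exp(3*t/4 + 8*x/5):
  f_t(t,x)  = 3*exp(3*t/4 + 8*x/5)/4
  f_x(t,x)  = 8*exp(3*t/4 + 8*x/5)/5
  f_xx(t,x) = 64*exp(3*t/4 + 8*x/5)/25
Assemble drift = f_t + (1/2) f_xx = 203*exp(3*t/4 + 8*x/5)/100 and diffusion = f_x = 8*exp(3*t/4 + 8*x/5)/5. Substituting x = B_t:
  d(exp(8*B_t/5 + 3*t/4)) = (203*exp(8*B_t/5 + 3*t/4)/100) dt + (8*exp(8*B_t/5 + 3*t/4)/5) dB_t.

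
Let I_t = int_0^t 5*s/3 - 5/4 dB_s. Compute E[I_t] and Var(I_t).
E[I_t] = 0; Var(I_t) = 25*t*(16*t^2 - 36*t + 27)/432

The Itô integral of a deterministic integrand f(s) has mean 0 because each increment f(s) * (B_{s+ds} - B_s) has mean 0. By the Itô isometry:
  Var( int_0^t f(s) dB_s ) = E[ (int_0^t f(s) dB_s)^2 ] = int_0^t f(s)^2 ds.
Here f(s) = 5*s/3 - 5/4, so f(s)^2 = 25*(4*s - 3)^2/144. Integrate:
  int_0^t (25*(4*s - 3)^2/144) ds = 25*t*(16*t^2 - 36*t + 27)/432.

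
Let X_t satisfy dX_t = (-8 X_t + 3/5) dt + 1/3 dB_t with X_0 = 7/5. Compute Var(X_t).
Var(X_t) = 1/144 - exp(-16*t)/144

The variance V(t) = Var(X_t) satisfies V'(t) = 2 a V(t) + c^2 with V(0) = 0 (drift coefficient is linear in X, diffusion is constant). With a = -8, c = 1/3, the solution is
  V(t) = (c^2 / (2 a)) * (exp(2 a t) - 1)
       = ((1/3)^2 / (2*(-8))) * (exp((-16) t) - 1)
       = 1/144 - exp(-16*t)/144.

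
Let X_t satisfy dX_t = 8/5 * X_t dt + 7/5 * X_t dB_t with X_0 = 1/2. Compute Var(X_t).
Var(X_t) = (exp(49*t/25) - 1)*exp(16*t/5)/4

For GBM dX = mu X dt + sigma X dB with X_0 = x_0, apply Itô to Y = log X: dY = (mu - sigma^2/2) dt + sigma dB, so Y_t = log(x_0) + (mu - sigma^2/2) t + sigma B_t and hence X_t = x_0 * exp((mu - sigma^2/2) t + sigma B_t).
With mu = 8/5, sigma = 7/5, x_0 = 1/2, this gives:
  X_t = 1/2 * exp((31/50) * t + (7/5) * B_t).
Since sigma*B_t ~ Normal(0, sigma^2 t), E[exp(sigma*B_t)] = exp(sigma^2 t / 2); so E[X_t] = x_0 * exp((mu - sigma^2/2) t) * exp(sigma^2 t / 2) = x_0 * exp(mu t) = exp(8*t/5)/2.
Var(X_t) = E[X_t^2] - (E[X_t])^2 = x_0^2 * exp(2 mu t) * (exp(sigma^2 t) - 1) = (exp(49*t/25) - 1)*exp(16*t/5)/4.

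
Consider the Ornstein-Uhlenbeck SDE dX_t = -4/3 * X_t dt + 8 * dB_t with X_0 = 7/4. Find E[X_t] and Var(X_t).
E[X_t] = 7*exp(-4*t/3)/4; Var(X_t) = 24 - 24*exp(-8*t/3)

The OU SDE dX = -theta X dt + sigma dB admits the integrating factor exp(theta t): d(exp(theta t) X_t) = sigma exp(theta t) dB_t. Integrating from 0 to t:
  X_t = x_0 * exp(-theta t) + sigma * int_0^t exp(-theta (t-s)) dB_s.
The Itô integral has mean 0 and (by the Itô isometry) variance sigma^2 * int_0^t exp(-2 theta (t - s)) ds = sigma^2 * (1 - exp(-2 theta t)) / (2 theta).
With theta = 4/3, sigma = 8, x_0 = 7/4:
  E[X_t] = 7/4 * exp(-4/3 t) = 7*exp(-4*t/3)/4
  Var(X_t) = (8)^2 * (1 - exp(-2*4/3 t)) / (2 * 4/3) = 24 - 24*exp(-8*t/3).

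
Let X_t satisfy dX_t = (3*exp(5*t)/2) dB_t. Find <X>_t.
<X>_t = 9*exp(10*t)/40 - 9/40

For an Itô process dX_t = a(t) dt + b(t) dB_t, the quadratic variation is <X>_t = int_0^t b(s)^2 ds (the drift term does not contribute). Here b(s) = 3*exp(5*s)/2, so
  b(s)^2 = 9*exp(10*s)/4.
Integrating from 0 to t:
  <X>_t = int_0^t (9*exp(10*s)/4) ds = 9*exp(10*t)/40 - 9/40.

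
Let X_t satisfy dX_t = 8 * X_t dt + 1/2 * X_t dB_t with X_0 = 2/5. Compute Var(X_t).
Var(X_t) = 4*(exp(t/4) - 1)*exp(16*t)/25

For GBM dX = mu X dt + sigma X dB with X_0 = x_0, apply Itô to Y = log X: dY = (mu - sigma^2/2) dt + sigma dB, so Y_t = log(x_0) + (mu - sigma^2/2) t + sigma B_t and hence X_t = x_0 * exp((mu - sigma^2/2) t + sigma B_t).
With mu = 8, sigma = 1/2, x_0 = 2/5, this gives:
  X_t = 2/5 * exp((63/8) * t + (1/2) * B_t).
Since sigma*B_t ~ Normal(0, sigma^2 t), E[exp(sigma*B_t)] = exp(sigma^2 t / 2); so E[X_t] = x_0 * exp((mu - sigma^2/2) t) * exp(sigma^2 t / 2) = x_0 * exp(mu t) = 2*exp(8*t)/5.
Var(X_t) = E[X_t^2] - (E[X_t])^2 = x_0^2 * exp(2 mu t) * (exp(sigma^2 t) - 1) = 4*(exp(t/4) - 1)*exp(16*t)/25.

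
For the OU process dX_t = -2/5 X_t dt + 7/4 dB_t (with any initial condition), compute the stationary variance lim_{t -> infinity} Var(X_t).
lim Var(X_t) = 245/64

The OU SDE dX = -theta X dt + sigma dB admits the integrating factor exp(theta t): d(exp(theta t) X_t) = sigma exp(theta t) dB_t. Integrating from 0 to t gives X_t = x_0 * exp(-theta t) + sigma * int_0^t exp(-theta (t-s)) dB_s for any initial x_0. The Itô integral has variance (by the Itô isometry) sigma^2 * int_0^t exp(-2 theta (t - s)) ds = sigma^2 * (1 - exp(-2 theta t)) / (2 theta), independent of x_0.
With theta = 2/5, sigma = 7/4:
  Var(X_t) = (7/4)^2 * (1 - exp(-2*2/5 t)) / (2 * 2/5) = 245/64 - 245*exp(-4*t/5)/64.
As t -> infinity, exp(-2*2/5 t) -> 0, so the stationary variance is sigma^2 / (2 theta) = 245/64.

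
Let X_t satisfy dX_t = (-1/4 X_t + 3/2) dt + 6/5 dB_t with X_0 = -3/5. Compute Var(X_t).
Var(X_t) = 72/25 - 72*exp(-t/2)/25

The variance V(t) = Var(X_t) satisfies V'(t) = 2 a V(t) + c^2 with V(0) = 0 (drift coefficient is linear in X, diffusion is constant). With a = -1/4, c = 6/5, the solution is
  V(t) = (c^2 / (2 a)) * (exp(2 a t) - 1)
       = ((6/5)^2 / (2*(-1/4))) * (exp((-1/2) t) - 1)
       = 72/25 - 72*exp(-t/2)/25.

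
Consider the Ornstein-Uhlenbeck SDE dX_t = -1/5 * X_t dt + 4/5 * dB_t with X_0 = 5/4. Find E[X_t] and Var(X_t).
E[X_t] = 5*exp(-t/5)/4; Var(X_t) = 8/5 - 8*exp(-2*t/5)/5

The OU SDE dX = -theta X dt + sigma dB admits the integrating factor exp(theta t): d(exp(theta t) X_t) = sigma exp(theta t) dB_t. Integrating from 0 to t:
  X_t = x_0 * exp(-theta t) + sigma * int_0^t exp(-theta (t-s)) dB_s.
The Itô integral has mean 0 and (by the Itô isometry) variance sigma^2 * int_0^t exp(-2 theta (t - s)) ds = sigma^2 * (1 - exp(-2 theta t)) / (2 theta).
With theta = 1/5, sigma = 4/5, x_0 = 5/4:
  E[X_t] = 5/4 * exp(-1/5 t) = 5*exp(-t/5)/4
  Var(X_t) = (4/5)^2 * (1 - exp(-2*1/5 t)) / (2 * 1/5) = 8/5 - 8*exp(-2*t/5)/5.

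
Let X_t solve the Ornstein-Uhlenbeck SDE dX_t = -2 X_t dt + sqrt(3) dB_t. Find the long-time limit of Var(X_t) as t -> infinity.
lim Var(X_t) = 3/4

The OU SDE dX = -theta X dt + sigma dB admits the integrating factor exp(theta t): d(exp(theta t) X_t) = sigma exp(theta t) dB_t. Integrating from 0 to t gives X_t = x_0 * exp(-theta t) + sigma * int_0^t exp(-theta (t-s)) dB_s for any initial x_0. The Itô integral has variance (by the Itô isometry) sigma^2 * int_0^t exp(-2 theta (t - s)) ds = sigma^2 * (1 - exp(-2 theta t)) / (2 theta), independent of x_0.
With theta = 2, sigma = sqrt(3):
  Var(X_t) = (sqrt(3))^2 * (1 - exp(-2*2 t)) / (2 * 2) = 3/4 - 3*exp(-4*t)/4.
As t -> infinity, exp(-2*2 t) -> 0, so the stationary variance is sigma^2 / (2 theta) = 3/4.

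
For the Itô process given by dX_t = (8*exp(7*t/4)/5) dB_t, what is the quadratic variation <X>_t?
<X>_t = 128*exp(7*t/2)/175 - 128/175

For an Itô process dX_t = a(t) dt + b(t) dB_t, the quadratic variation is <X>_t = int_0^t b(s)^2 ds (the drift term does not contribute). Here b(s) = 8*exp(7*s/4)/5, so
  b(s)^2 = 64*exp(7*s/2)/25.
Integrating from 0 to t:
  <X>_t = int_0^t (64*exp(7*s/2)/25) ds = 128*exp(7*t/2)/175 - 128/175.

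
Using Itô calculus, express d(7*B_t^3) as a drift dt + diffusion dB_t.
d(7*B_t^3) = (21*B_t) dt + (21*B_t^2) dB_t

Itô's formula for f(B_t) gives d f(B_t) = f'(B_t) dB_t + (1/2) f''(B_t) dt. Compute derivatives of f(x) = 7*x^3:
  f'(x)  = 21*x^2
  f''(x) = 42*x
Substitute x = B_t and multiply the f'' term by 1/2:
  drift     = (1/2) * (42*x) evaluated at B_t = 21*B_t
  diffusion = (21*x^2) evaluated at B_t = 21*B_t^2
Therefore d(7*B_t^3) = (21*B_t) dt + (21*B_t^2) dB_t.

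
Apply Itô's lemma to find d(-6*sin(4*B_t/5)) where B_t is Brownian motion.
d(-6*sin(4*B_t/5)) = (48*sin(4*B_t/5)/25) dt + (-24*cos(4*B_t/5)/5) dB_t

Itô's formula for f(B_t) gives d f(B_t) = f'(B_t) dB_t + (1/2) f''(B_t) dt. Compute derivatives of f(x) = -6*sin(4*x/5):
  f'(x)  = -24*cos(4*x/5)/5
  f''(x) = 96*sin(4*x/5)/25
Substitute x = B_t and multiply the f'' term by 1/2:
  drift     = (1/2) * (96*sin(4*x/5)/25) evaluated at B_t = 48*sin(4*B_t/5)/25
  diffusion = (-24*cos(4*x/5)/5) evaluated at B_t = -24*cos(4*B_t/5)/5
Therefore d(-6*sin(4*B_t/5)) = (48*sin(4*B_t/5)/25) dt + (-24*cos(4*B_t/5)/5) dB_t.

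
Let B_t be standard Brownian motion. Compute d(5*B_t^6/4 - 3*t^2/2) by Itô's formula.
d(5*B_t^6/4 - 3*t^2/2) = (75*B_t^4/4 - 3*t) dt + (15*B_t^5/2) dB_t

Itô's formula for f(t, x): d f(t, B_t) = (f_t + (1/2) f_xx) dt + f_x dB_t. Compute partials of f(t, x) = -3*t^2/2 + 5*x^6/4:
  f_t(t,x)  = -3*t
  f_x(t,x)  = 15*x^5/2
  f_xx(t,x) = 75*x^4/2
Assemble drift = f_t + (1/2) f_xx = -3*t + 75*x^4/4 and diffusion = f_x = 15*x^5/2. Substituting x = B_t:
  d(5*B_t^6/4 - 3*t^2/2) = (75*B_t^4/4 - 3*t) dt + (15*B_t^5/2) dB_t.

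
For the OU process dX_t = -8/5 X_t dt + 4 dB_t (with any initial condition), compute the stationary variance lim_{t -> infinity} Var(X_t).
lim Var(X_t) = 5

The OU SDE dX = -theta X dt + sigma dB admits the integrating factor exp(theta t): d(exp(theta t) X_t) = sigma exp(theta t) dB_t. Integrating from 0 to t gives X_t = x_0 * exp(-theta t) + sigma * int_0^t exp(-theta (t-s)) dB_s for any initial x_0. The Itô integral has variance (by the Itô isometry) sigma^2 * int_0^t exp(-2 theta (t - s)) ds = sigma^2 * (1 - exp(-2 theta t)) / (2 theta), independent of x_0.
With theta = 8/5, sigma = 4:
  Var(X_t) = (4)^2 * (1 - exp(-2*8/5 t)) / (2 * 8/5) = 5 - 5*exp(-16*t/5).
As t -> infinity, exp(-2*8/5 t) -> 0, so the stationary variance is sigma^2 / (2 theta) = 5.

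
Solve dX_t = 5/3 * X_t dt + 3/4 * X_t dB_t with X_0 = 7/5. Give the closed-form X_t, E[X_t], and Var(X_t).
X_t = 7/5 * exp((133/96) t + (3/4) B_t); E[X_t] = 7*exp(5*t/3)/5; Var(X_t) = 49*(exp(9*t/16) - 1)*exp(10*t/3)/25

For GBM dX = mu X dt + sigma X dB with X_0 = x_0, apply Itô to Y = log X: dY = (mu - sigma^2/2) dt + sigma dB, so Y_t = log(x_0) + (mu - sigma^2/2) t + sigma B_t and hence X_t = x_0 * exp((mu - sigma^2/2) t + sigma B_t).
With mu = 5/3, sigma = 3/4, x_0 = 7/5, this gives:
  X_t = 7/5 * exp((133/96) * t + (3/4) * B_t).
Since sigma*B_t ~ Normal(0, sigma^2 t), E[exp(sigma*B_t)] = exp(sigma^2 t / 2); so E[X_t] = x_0 * exp((mu - sigma^2/2) t) * exp(sigma^2 t / 2) = x_0 * exp(mu t) = 7*exp(5*t/3)/5.
Var(X_t) = E[X_t^2] - (E[X_t])^2 = x_0^2 * exp(2 mu t) * (exp(sigma^2 t) - 1) = 49*(exp(9*t/16) - 1)*exp(10*t/3)/25.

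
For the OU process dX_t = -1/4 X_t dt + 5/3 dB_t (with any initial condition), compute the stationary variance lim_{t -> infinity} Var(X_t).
lim Var(X_t) = 50/9

The OU SDE dX = -theta X dt + sigma dB admits the integrating factor exp(theta t): d(exp(theta t) X_t) = sigma exp(theta t) dB_t. Integrating from 0 to t gives X_t = x_0 * exp(-theta t) + sigma * int_0^t exp(-theta (t-s)) dB_s for any initial x_0. The Itô integral has variance (by the Itô isometry) sigma^2 * int_0^t exp(-2 theta (t - s)) ds = sigma^2 * (1 - exp(-2 theta t)) / (2 theta), independent of x_0.
With theta = 1/4, sigma = 5/3:
  Var(X_t) = (5/3)^2 * (1 - exp(-2*1/4 t)) / (2 * 1/4) = 50/9 - 50*exp(-t/2)/9.
As t -> infinity, exp(-2*1/4 t) -> 0, so the stationary variance is sigma^2 / (2 theta) = 50/9.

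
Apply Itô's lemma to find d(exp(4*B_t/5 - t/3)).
d(exp(4*B_t/5 - t/3)) = (-exp(4*B_t/5 - t/3)/75) dt + (4*exp(4*B_t/5 - t/3)/5) dB_t

Itô's formula for f(t, x): d f(t, B_t) = (f_t + (1/2) f_xx) dt + f_x dB_t. Compute partials of f(t, x) = exp(-t/3 + 4*x/5):
  f_t(t,x)  = -exp(-t/3 + 4*x/5)/3
  f_x(t,x)  = 4*exp(-t/3 + 4*x/5)/5
  f_xx(t,x) = 16*exp(-t/3 + 4*x/5)/25
Assemble drift = f_t + (1/2) f_xx = -exp(-t/3 + 4*x/5)/75 and diffusion = f_x = 4*exp(-t/3 + 4*x/5)/5. Substituting x = B_t:
  d(exp(4*B_t/5 - t/3)) = (-exp(4*B_t/5 - t/3)/75) dt + (4*exp(4*B_t/5 - t/3)/5) dB_t.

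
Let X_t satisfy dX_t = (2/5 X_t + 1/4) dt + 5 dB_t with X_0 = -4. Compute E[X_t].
E[X_t] = -27*exp(2*t/5)/8 - 5/8

Taking expectations and using E[dB_t] = 0, the mean m(t) = E[X_t] satisfies the ODE m'(t) = a m(t) + b with m(0) = x_0. With a = 2/5, b = 1/4, x_0 = -4, the solution is
  m(t) = x_0 * exp(a t) + (b/a) * (exp(a t) - 1)
       = (-4) * exp((2/5) t) + ((1/4)/(2/5)) * (exp((2/5) t) - 1)
       = -27*exp(2*t/5)/8 - 5/8.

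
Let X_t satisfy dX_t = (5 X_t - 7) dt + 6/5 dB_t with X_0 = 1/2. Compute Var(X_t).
Var(X_t) = 18*exp(10*t)/125 - 18/125

The variance V(t) = Var(X_t) satisfies V'(t) = 2 a V(t) + c^2 with V(0) = 0 (drift coefficient is linear in X, diffusion is constant). With a = 5, c = 6/5, the solution is
  V(t) = (c^2 / (2 a)) * (exp(2 a t) - 1)
       = ((6/5)^2 / (2*5)) * (exp(10 t) - 1)
       = 18*exp(10*t)/125 - 18/125.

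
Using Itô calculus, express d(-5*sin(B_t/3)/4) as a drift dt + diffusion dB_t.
d(-5*sin(B_t/3)/4) = (5*sin(B_t/3)/72) dt + (-5*cos(B_t/3)/12) dB_t

Itô's formula for f(B_t) gives d f(B_t) = f'(B_t) dB_t + (1/2) f''(B_t) dt. Compute derivatives of f(x) = -5*sin(x/3)/4:
  f'(x)  = -5*cos(x/3)/12
  f''(x) = 5*sin(x/3)/36
Substitute x = B_t and multiply the f'' term by 1/2:
  drift     = (1/2) * (5*sin(x/3)/36) evaluated at B_t = 5*sin(B_t/3)/72
  diffusion = (-5*cos(x/3)/12) evaluated at B_t = -5*cos(B_t/3)/12
Therefore d(-5*sin(B_t/3)/4) = (5*sin(B_t/3)/72) dt + (-5*cos(B_t/3)/12) dB_t.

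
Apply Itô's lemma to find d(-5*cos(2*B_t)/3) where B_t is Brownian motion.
d(-5*cos(2*B_t)/3) = (10*cos(2*B_t)/3) dt + (10*sin(2*B_t)/3) dB_t

Itô's formula for f(B_t) gives d f(B_t) = f'(B_t) dB_t + (1/2) f''(B_t) dt. Compute derivatives of f(x) = -5*cos(2*x)/3:
  f'(x)  = 10*sin(2*x)/3
  f''(x) = 20*cos(2*x)/3
Substitute x = B_t and multiply the f'' term by 1/2:
  drift     = (1/2) * (20*cos(2*x)/3) evaluated at B_t = 10*cos(2*B_t)/3
  diffusion = (10*sin(2*x)/3) evaluated at B_t = 10*sin(2*B_t)/3
Therefore d(-5*cos(2*B_t)/3) = (10*cos(2*B_t)/3) dt + (10*sin(2*B_t)/3) dB_t.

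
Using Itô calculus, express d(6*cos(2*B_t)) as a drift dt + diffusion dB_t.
d(6*cos(2*B_t)) = (-12*cos(2*B_t)) dt + (-12*sin(2*B_t)) dB_t

Itô's formula for f(B_t) gives d f(B_t) = f'(B_t) dB_t + (1/2) f''(B_t) dt. Compute derivatives of f(x) = 6*cos(2*x):
  f'(x)  = -12*sin(2*x)
  f''(x) = -24*cos(2*x)
Substitute x = B_t and multiply the f'' term by 1/2:
  drift     = (1/2) * (-24*cos(2*x)) evaluated at B_t = -12*cos(2*B_t)
  diffusion = (-12*sin(2*x)) evaluated at B_t = -12*sin(2*B_t)
Therefore d(6*cos(2*B_t)) = (-12*cos(2*B_t)) dt + (-12*sin(2*B_t)) dB_t.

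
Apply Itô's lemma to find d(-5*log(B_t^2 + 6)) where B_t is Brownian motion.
d(-5*log(B_t^2 + 6)) = (5*(B_t^2 - 6)/(B_t^2 + 6)^2) dt + (-10*B_t/(B_t^2 + 6)) dB_t

Itô's formula for f(B_t) gives d f(B_t) = f'(B_t) dB_t + (1/2) f''(B_t) dt. Compute derivatives of f(x) = -5*log(x^2 + 6):
  f'(x)  = -10*x/(x^2 + 6)
  f''(x) = 10*(x^2 - 6)/(x^2 + 6)^2
Substitute x = B_t and multiply the f'' term by 1/2:
  drift     = (1/2) * (10*(x^2 - 6)/(x^2 + 6)^2) evaluated at B_t = 5*(B_t^2 - 6)/(B_t^2 + 6)^2
  diffusion = (-10*x/(x^2 + 6)) evaluated at B_t = -10*B_t/(B_t^2 + 6)
Therefore d(-5*log(B_t^2 + 6)) = (5*(B_t^2 - 6)/(B_t^2 + 6)^2) dt + (-10*B_t/(B_t^2 + 6)) dB_t.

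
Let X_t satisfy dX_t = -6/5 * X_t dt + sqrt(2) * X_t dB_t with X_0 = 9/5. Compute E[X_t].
E[X_t] = 9*exp(-6*t/5)/5

For GBM dX = mu X dt + sigma X dB with X_0 = x_0, apply Itô to Y = log X: dY = (mu - sigma^2/2) dt + sigma dB, so Y_t = log(x_0) + (mu - sigma^2/2) t + sigma B_t and hence X_t = x_0 * exp((mu - sigma^2/2) t + sigma B_t).
With mu = -6/5, sigma = sqrt(2), x_0 = 9/5, this gives:
  X_t = 9/5 * exp((-11/5) * t + (sqrt(2)) * B_t).
Since sigma*B_t ~ Normal(0, sigma^2 t), E[exp(sigma*B_t)] = exp(sigma^2 t / 2); so E[X_t] = x_0 * exp((mu - sigma^2/2) t) * exp(sigma^2 t / 2) = x_0 * exp(mu t) = 9*exp(-6*t/5)/5.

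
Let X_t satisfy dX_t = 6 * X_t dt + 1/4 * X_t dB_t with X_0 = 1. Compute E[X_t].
E[X_t] = exp(6*t)

For GBM dX = mu X dt + sigma X dB with X_0 = x_0, apply Itô to Y = log X: dY = (mu - sigma^2/2) dt + sigma dB, so Y_t = log(x_0) + (mu - sigma^2/2) t + sigma B_t and hence X_t = x_0 * exp((mu - sigma^2/2) t + sigma B_t).
With mu = 6, sigma = 1/4, x_0 = 1, this gives:
  X_t = 1 * exp((191/32) * t + (1/4) * B_t).
Since sigma*B_t ~ Normal(0, sigma^2 t), E[exp(sigma*B_t)] = exp(sigma^2 t / 2); so E[X_t] = x_0 * exp((mu - sigma^2/2) t) * exp(sigma^2 t / 2) = x_0 * exp(mu t) = exp(6*t).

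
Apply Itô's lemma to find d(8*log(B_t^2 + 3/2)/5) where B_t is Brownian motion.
d(8*log(B_t^2 + 3/2)/5) = (16*(3 - 2*B_t^2)/(5*(2*B_t^2 + 3)^2)) dt + (32*B_t/(5*(2*B_t^2 + 3))) dB_t

Itô's formula for f(B_t) gives d f(B_t) = f'(B_t) dB_t + (1/2) f''(B_t) dt. Compute derivatives of f(x) = 8*log(x^2 + 3/2)/5:
  f'(x)  = 32*x/(5*(2*x^2 + 3))
  f''(x) = 32*(3 - 2*x^2)/(5*(2*x^2 + 3)^2)
Substitute x = B_t and multiply the f'' term by 1/2:
  drift     = (1/2) * (32*(3 - 2*x^2)/(5*(2*x^2 + 3)^2)) evaluated at B_t = 16*(3 - 2*B_t^2)/(5*(2*B_t^2 + 3)^2)
  diffusion = (32*x/(5*(2*x^2 + 3))) evaluated at B_t = 32*B_t/(5*(2*B_t^2 + 3))
Therefore d(8*log(B_t^2 + 3/2)/5) = (16*(3 - 2*B_t^2)/(5*(2*B_t^2 + 3)^2)) dt + (32*B_t/(5*(2*B_t^2 + 3))) dB_t.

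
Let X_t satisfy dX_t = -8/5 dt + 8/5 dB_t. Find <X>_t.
<X>_t = 64*t/25

For an Itô process dX_t = a(t) dt + b(t) dB_t, the quadratic variation is <X>_t = int_0^t b(s)^2 ds (the drift term does not contribute). Here b(s) = 8/5, so
  b(s)^2 = 64/25.
Integrating from 0 to t:
  <X>_t = int_0^t (64/25) ds = 64*t/25.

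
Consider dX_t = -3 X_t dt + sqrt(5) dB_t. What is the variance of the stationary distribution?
lim Var(X_t) = 5/6

The OU SDE dX = -theta X dt + sigma dB admits the integrating factor exp(theta t): d(exp(theta t) X_t) = sigma exp(theta t) dB_t. Integrating from 0 to t gives X_t = x_0 * exp(-theta t) + sigma * int_0^t exp(-theta (t-s)) dB_s for any initial x_0. The Itô integral has variance (by the Itô isometry) sigma^2 * int_0^t exp(-2 theta (t - s)) ds = sigma^2 * (1 - exp(-2 theta t)) / (2 theta), independent of x_0.
With theta = 3, sigma = sqrt(5):
  Var(X_t) = (sqrt(5))^2 * (1 - exp(-2*3 t)) / (2 * 3) = 5/6 - 5*exp(-6*t)/6.
As t -> infinity, exp(-2*3 t) -> 0, so the stationary variance is sigma^2 / (2 theta) = 5/6.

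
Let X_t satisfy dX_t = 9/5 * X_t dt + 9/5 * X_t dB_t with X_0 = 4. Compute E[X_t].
E[X_t] = 4*exp(9*t/5)

For GBM dX = mu X dt + sigma X dB with X_0 = x_0, apply Itô to Y = log X: dY = (mu - sigma^2/2) dt + sigma dB, so Y_t = log(x_0) + (mu - sigma^2/2) t + sigma B_t and hence X_t = x_0 * exp((mu - sigma^2/2) t + sigma B_t).
With mu = 9/5, sigma = 9/5, x_0 = 4, this gives:
  X_t = 4 * exp((9/50) * t + (9/5) * B_t).
Since sigma*B_t ~ Normal(0, sigma^2 t), E[exp(sigma*B_t)] = exp(sigma^2 t / 2); so E[X_t] = x_0 * exp((mu - sigma^2/2) t) * exp(sigma^2 t / 2) = x_0 * exp(mu t) = 4*exp(9*t/5).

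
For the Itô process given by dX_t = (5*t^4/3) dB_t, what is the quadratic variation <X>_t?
<X>_t = 25*t^9/81

For an Itô process dX_t = a(t) dt + b(t) dB_t, the quadratic variation is <X>_t = int_0^t b(s)^2 ds (the drift term does not contribute). Here b(s) = 5*s^4/3, so
  b(s)^2 = 25*s^8/9.
Integrating from 0 to t:
  <X>_t = int_0^t (25*s^8/9) ds = 25*t^9/81.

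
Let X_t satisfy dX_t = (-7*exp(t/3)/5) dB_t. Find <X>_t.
<X>_t = 147*exp(2*t/3)/50 - 147/50

For an Itô process dX_t = a(t) dt + b(t) dB_t, the quadratic variation is <X>_t = int_0^t b(s)^2 ds (the drift term does not contribute). Here b(s) = -7*exp(s/3)/5, so
  b(s)^2 = 49*exp(2*s/3)/25.
Integrating from 0 to t:
  <X>_t = int_0^t (49*exp(2*s/3)/25) ds = 147*exp(2*t/3)/50 - 147/50.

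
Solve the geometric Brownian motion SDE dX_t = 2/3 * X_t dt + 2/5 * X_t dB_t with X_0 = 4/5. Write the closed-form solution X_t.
X_t = 4/5 * exp((44/75) * t + (2/5) * B_t)

For GBM dX = mu X dt + sigma X dB with X_0 = x_0, apply Itô to Y = log X: dY = (mu - sigma^2/2) dt + sigma dB, so Y_t = log(x_0) + (mu - sigma^2/2) t + sigma B_t and hence X_t = x_0 * exp((mu - sigma^2/2) t + sigma B_t).
With mu = 2/3, sigma = 2/5, x_0 = 4/5, this gives:
  X_t = 4/5 * exp((44/75) * t + (2/5) * B_t).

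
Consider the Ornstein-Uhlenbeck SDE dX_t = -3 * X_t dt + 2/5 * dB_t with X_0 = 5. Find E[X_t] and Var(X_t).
E[X_t] = 5*exp(-3*t); Var(X_t) = 2/75 - 2*exp(-6*t)/75

The OU SDE dX = -theta X dt + sigma dB admits the integrating factor exp(theta t): d(exp(theta t) X_t) = sigma exp(theta t) dB_t. Integrating from 0 to t:
  X_t = x_0 * exp(-theta t) + sigma * int_0^t exp(-theta (t-s)) dB_s.
The Itô integral has mean 0 and (by the Itô isometry) variance sigma^2 * int_0^t exp(-2 theta (t - s)) ds = sigma^2 * (1 - exp(-2 theta t)) / (2 theta).
With theta = 3, sigma = 2/5, x_0 = 5:
  E[X_t] = 5 * exp(-3 t) = 5*exp(-3*t)
  Var(X_t) = (2/5)^2 * (1 - exp(-2*3 t)) / (2 * 3) = 2/75 - 2*exp(-6*t)/75.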